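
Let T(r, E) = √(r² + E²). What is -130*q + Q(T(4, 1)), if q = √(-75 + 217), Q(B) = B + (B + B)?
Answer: -130*√142 + 3*√17 ≈ -1536.8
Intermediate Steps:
T(r, E) = √(E² + r²)
Q(B) = 3*B (Q(B) = B + 2*B = 3*B)
q = √142 ≈ 11.916
-130*q + Q(T(4, 1)) = -130*√142 + 3*√(1² + 4²) = -130*√142 + 3*√(1 + 16) = -130*√142 + 3*√17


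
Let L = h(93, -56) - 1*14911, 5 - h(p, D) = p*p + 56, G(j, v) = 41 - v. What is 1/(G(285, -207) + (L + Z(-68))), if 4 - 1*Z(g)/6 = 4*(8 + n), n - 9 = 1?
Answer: -1/23771 ≈ -4.2068e-5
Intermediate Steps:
n = 10 (n = 9 + 1 = 10)
h(p, D) = -51 - p**2 (h(p, D) = 5 - (p*p + 56) = 5 - (p**2 + 56) = 5 - (56 + p**2) = 5 + (-56 - p**2) = -51 - p**2)
L = -23611 (L = (-51 - 1*93**2) - 1*14911 = (-51 - 1*8649) - 14911 = (-51 - 8649) - 14911 = -8700 - 14911 = -23611)
Z(g) = -408 (Z(g) = 24 - 24*(8 + 10) = 24 - 24*18 = 24 - 6*72 = 24 - 432 = -408)
1/(G(285, -207) + (L + Z(-68))) = 1/((41 - 1*(-207)) + (-23611 - 408)) = 1/((41 + 207) - 24019) = 1/(248 - 24019) = 1/(-23771) = -1/23771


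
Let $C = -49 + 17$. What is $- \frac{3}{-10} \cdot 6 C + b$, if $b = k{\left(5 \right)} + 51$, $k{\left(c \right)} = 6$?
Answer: $- \frac{3}{5} \approx -0.6$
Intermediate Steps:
$b = 57$ ($b = 6 + 51 = 57$)
$C = -32$
$- \frac{3}{-10} \cdot 6 C + b = - \frac{3}{-10} \cdot 6 \left(-32\right) + 57 = \left(-3\right) \left(- \frac{1}{10}\right) 6 \left(-32\right) + 57 = \frac{3}{10} \cdot 6 \left(-32\right) + 57 = \frac{9}{5} \left(-32\right) + 57 = - \frac{288}{5} + 57 = - \frac{3}{5}$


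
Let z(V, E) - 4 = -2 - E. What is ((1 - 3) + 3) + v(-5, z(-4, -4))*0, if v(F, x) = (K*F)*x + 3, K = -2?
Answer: 1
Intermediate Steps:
z(V, E) = 2 - E (z(V, E) = 4 + (-2 - E) = 2 - E)
v(F, x) = 3 - 2*F*x (v(F, x) = (-2*F)*x + 3 = -2*F*x + 3 = 3 - 2*F*x)
((1 - 3) + 3) + v(-5, z(-4, -4))*0 = ((1 - 3) + 3) + (3 - 2*(-5)*(2 - 1*(-4)))*0 = (-2 + 3) + (3 - 2*(-5)*(2 + 4))*0 = 1 + (3 - 2*(-5)*6)*0 = 1 + (3 + 60)*0 = 1 + 63*0 = 1 + 0 = 1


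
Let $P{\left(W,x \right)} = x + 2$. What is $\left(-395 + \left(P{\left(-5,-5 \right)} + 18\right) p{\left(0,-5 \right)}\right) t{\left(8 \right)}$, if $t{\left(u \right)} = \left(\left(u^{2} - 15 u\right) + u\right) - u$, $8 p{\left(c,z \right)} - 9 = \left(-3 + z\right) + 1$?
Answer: $21910$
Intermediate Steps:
$P{\left(W,x \right)} = 2 + x$
$p{\left(c,z \right)} = \frac{7}{8} + \frac{z}{8}$ ($p{\left(c,z \right)} = \frac{9}{8} + \frac{\left(-3 + z\right) + 1}{8} = \frac{9}{8} + \frac{-2 + z}{8} = \frac{9}{8} + \left(- \frac{1}{4} + \frac{z}{8}\right) = \frac{7}{8} + \frac{z}{8}$)
$t{\left(u \right)} = u^{2} - 15 u$ ($t{\left(u \right)} = \left(u^{2} - 14 u\right) - u = u^{2} - 15 u$)
$\left(-395 + \left(P{\left(-5,-5 \right)} + 18\right) p{\left(0,-5 \right)}\right) t{\left(8 \right)} = \left(-395 + \left(\left(2 - 5\right) + 18\right) \left(\frac{7}{8} + \frac{1}{8} \left(-5\right)\right)\right) 8 \left(-15 + 8\right) = \left(-395 + \left(-3 + 18\right) \left(\frac{7}{8} - \frac{5}{8}\right)\right) 8 \left(-7\right) = \left(-395 + 15 \cdot \frac{1}{4}\right) \left(-56\right) = \left(-395 + \frac{15}{4}\right) \left(-56\right) = \left(- \frac{1565}{4}\right) \left(-56\right) = 21910$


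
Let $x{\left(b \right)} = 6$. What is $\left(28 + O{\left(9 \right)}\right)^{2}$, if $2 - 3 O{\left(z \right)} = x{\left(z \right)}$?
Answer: $\frac{6400}{9} \approx 711.11$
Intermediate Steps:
$O{\left(z \right)} = - \frac{4}{3}$ ($O{\left(z \right)} = \frac{2}{3} - 2 = - \frac{4}{3}$)
$\left(28 + O{\left(9 \right)}\right)^{2} = \left(28 - \frac{4}{3}\right)^{2} = \left(\frac{80}{3}\right)^{2} = \frac{6400}{9}$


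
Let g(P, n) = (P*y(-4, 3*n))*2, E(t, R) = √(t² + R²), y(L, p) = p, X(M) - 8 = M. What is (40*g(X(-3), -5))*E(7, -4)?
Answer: -6000*√65 ≈ -48374.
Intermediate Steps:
X(M) = 8 + M
E(t, R) = √(R² + t²)
g(P, n) = 6*P*n (g(P, n) = (P*(3*n))*2 = (3*P*n)*2 = 6*P*n)
(40*g(X(-3), -5))*E(7, -4) = (40*(6*(8 - 3)*(-5)))*√((-4)² + 7²) = (40*(6*5*(-5)))*√(16 + 49) = (40*(-150))*√65 = -6000*√65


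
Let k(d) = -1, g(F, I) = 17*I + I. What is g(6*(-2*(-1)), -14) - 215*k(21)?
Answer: -37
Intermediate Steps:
g(F, I) = 18*I
g(6*(-2*(-1)), -14) - 215*k(21) = 18*(-14) - 215*(-1) = -252 + 215 = -37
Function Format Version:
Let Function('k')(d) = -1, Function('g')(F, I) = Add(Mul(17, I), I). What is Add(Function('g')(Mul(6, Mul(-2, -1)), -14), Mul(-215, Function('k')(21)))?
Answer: -37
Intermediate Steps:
Function('g')(F, I) = Mul(18, I)
Add(Function('g')(Mul(6, Mul(-2, -1)), -14), Mul(-215, Function('k')(21))) = Add(Mul(18, -14), Mul(-215, -1)) = Add(-252, 215) = -37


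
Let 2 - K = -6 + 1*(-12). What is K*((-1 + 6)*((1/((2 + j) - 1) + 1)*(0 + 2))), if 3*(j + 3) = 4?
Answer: -100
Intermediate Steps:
j = -5/3 (j = -3 + (⅓)*4 = -3 + 4/3 = -5/3 ≈ -1.6667)
K = 20 (K = 2 - (-6 + 1*(-12)) = 2 - (-6 - 12) = 2 - 1*(-18) = 2 + 18 = 20)
K*((-1 + 6)*((1/((2 + j) - 1) + 1)*(0 + 2))) = 20*((-1 + 6)*((1/((2 - 5/3) - 1) + 1)*(0 + 2))) = 20*(5*((1/(⅓ - 1) + 1)*2)) = 20*(5*((1/(-⅔) + 1)*2)) = 20*(5*((-3/2 + 1)*2)) = 20*(5*(-½*2)) = 20*(5*(-1)) = 20*(-5) = -100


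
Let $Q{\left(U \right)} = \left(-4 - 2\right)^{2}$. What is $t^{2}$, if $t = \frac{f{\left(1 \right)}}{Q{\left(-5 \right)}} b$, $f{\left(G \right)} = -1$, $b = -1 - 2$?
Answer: $\frac{1}{144} \approx 0.0069444$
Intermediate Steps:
$Q{\left(U \right)} = 36$ ($Q{\left(U \right)} = \left(-6\right)^{2} = 36$)
$b = -3$ ($b = -1 - 2 = -3$)
$t = \frac{1}{12}$ ($t = \frac{1}{36} \left(-1\right) \left(-3\right) = \left(- \frac{1}{36}\right) \left(-3\right) = \frac{1}{12} \approx 0.083333$)
$t^{2} = \left(\frac{1}{12}\right)^{2} = \frac{1}{144}$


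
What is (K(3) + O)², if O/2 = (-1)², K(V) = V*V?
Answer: 121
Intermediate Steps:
K(V) = V²
O = 2 (O = 2*(-1)² = 2*1 = 2)
(K(3) + O)² = (3² + 2)² = (9 + 2)² = 11² = 121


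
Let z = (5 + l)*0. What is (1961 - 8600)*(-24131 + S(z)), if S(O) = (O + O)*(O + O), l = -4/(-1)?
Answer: 160205709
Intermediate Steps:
l = 4 (l = -4*(-1) = 4)
z = 0 (z = (5 + 4)*0 = 9*0 = 0)
S(O) = 4*O**2 (S(O) = (2*O)*(2*O) = 4*O**2)
(1961 - 8600)*(-24131 + S(z)) = (1961 - 8600)*(-24131 + 4*0**2) = -6639*(-24131 + 4*0) = -6639*(-24131 + 0) = -6639*(-24131) = 160205709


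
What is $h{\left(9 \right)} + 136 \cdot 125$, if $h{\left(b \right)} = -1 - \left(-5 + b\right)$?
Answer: $16995$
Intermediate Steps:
$h{\left(b \right)} = 4 - b$
$h{\left(9 \right)} + 136 \cdot 125 = \left(4 - 9\right) + 136 \cdot 125 = \left(4 - 9\right) + 17000 = -5 + 17000 = 16995$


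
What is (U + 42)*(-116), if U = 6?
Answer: -5568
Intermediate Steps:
(U + 42)*(-116) = (6 + 42)*(-116) = 48*(-116) = -5568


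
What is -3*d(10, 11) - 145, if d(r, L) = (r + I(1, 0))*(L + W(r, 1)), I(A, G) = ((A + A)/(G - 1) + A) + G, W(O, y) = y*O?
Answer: -712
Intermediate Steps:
W(O, y) = O*y
I(A, G) = A + G + 2*A/(-1 + G) (I(A, G) = ((2*A)/(-1 + G) + A) + G = (2*A/(-1 + G) + A) + G = (A + 2*A/(-1 + G)) + G = A + G + 2*A/(-1 + G))
d(r, L) = (-1 + r)*(L + r) (d(r, L) = (r + (1 + 0² - 1*0 + 1*0)/(-1 + 0))*(L + r*1) = (r + (1 + 0 + 0 + 0)/(-1))*(L + r) = (r - 1*1)*(L + r) = (r - 1)*(L + r) = (-1 + r)*(L + r))
-3*d(10, 11) - 145 = -3*(10² - 1*11 - 1*10 + 11*10) - 145 = -3*(100 - 11 - 10 + 110) - 145 = -3*189 - 145 = -567 - 145 = -712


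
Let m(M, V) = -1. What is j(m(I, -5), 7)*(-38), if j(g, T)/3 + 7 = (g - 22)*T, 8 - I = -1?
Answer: 19152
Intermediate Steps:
I = 9 (I = 8 - 1*(-1) = 8 + 1 = 9)
j(g, T) = -21 + 3*T*(-22 + g) (j(g, T) = -21 + 3*((g - 22)*T) = -21 + 3*((-22 + g)*T) = -21 + 3*(T*(-22 + g)) = -21 + 3*T*(-22 + g))
j(m(I, -5), 7)*(-38) = (-21 - 66*7 + 3*7*(-1))*(-38) = (-21 - 462 - 21)*(-38) = -504*(-38) = 19152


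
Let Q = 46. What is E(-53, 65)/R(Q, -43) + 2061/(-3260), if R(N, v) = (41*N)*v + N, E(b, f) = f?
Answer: -20907509/33028690 ≈ -0.63301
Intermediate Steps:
R(N, v) = N + 41*N*v (R(N, v) = 41*N*v + N = N + 41*N*v)
E(-53, 65)/R(Q, -43) + 2061/(-3260) = 65/((46*(1 + 41*(-43)))) + 2061/(-3260) = 65/((46*(1 - 1763))) + 2061*(-1/3260) = 65/((46*(-1762))) - 2061/3260 = 65/(-81052) - 2061/3260 = 65*(-1/81052) - 2061/3260 = -65/81052 - 2061/3260 = -20907509/33028690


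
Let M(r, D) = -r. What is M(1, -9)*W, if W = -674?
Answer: 674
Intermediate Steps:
M(1, -9)*W = -1*1*(-674) = -1*(-674) = 674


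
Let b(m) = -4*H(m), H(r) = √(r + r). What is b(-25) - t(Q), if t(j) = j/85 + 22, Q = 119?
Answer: -117/5 - 20*I*√2 ≈ -23.4 - 28.284*I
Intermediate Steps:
H(r) = √2*√r (H(r) = √(2*r) = √2*√r)
t(j) = 22 + j/85 (t(j) = j*(1/85) + 22 = j/85 + 22 = 22 + j/85)
b(m) = -4*√2*√m
b(-25) - t(Q) = -4*√2*√(-25) - (22 + (1/85)*119) = -4*√2*5*I - (22 + 7/5) = -20*I*√2 - 1*117/5 = -20*I*√2 - 117/5 = -117/5 - 20*I*√2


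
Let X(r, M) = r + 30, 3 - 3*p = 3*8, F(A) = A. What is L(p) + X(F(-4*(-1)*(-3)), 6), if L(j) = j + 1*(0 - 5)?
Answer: 6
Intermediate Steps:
p = -7 (p = 1 - 8 = -7)
L(j) = -5 + j (L(j) = j + 1*(-5) = j - 5 = -5 + j)
X(r, M) = 30 + r
L(p) + X(F(-4*(-1)*(-3)), 6) = (-5 - 7) + (30 - 4*(-1)*(-3)) = -12 + (30 + 4*(-3)) = -12 + (30 - 12) = -12 + 18 = 6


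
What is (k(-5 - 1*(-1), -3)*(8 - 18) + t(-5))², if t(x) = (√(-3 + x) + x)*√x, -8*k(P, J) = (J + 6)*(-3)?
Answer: (45 + 8*√10 + 20*I*√5)²/16 ≈ 183.86 + 392.98*I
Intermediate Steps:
k(P, J) = 9/4 + 3*J/8 (k(P, J) = -(J + 6)*(-3)/8 = -(6 + J)*(-3)/8 = -(-18 - 3*J)/8 = 9/4 + 3*J/8)
t(x) = √x*(x + √(-3 + x)) (t(x) = (x + √(-3 + x))*√x = √x*(x + √(-3 + x)))
(k(-5 - 1*(-1), -3)*(8 - 18) + t(-5))² = ((9/4 + (3/8)*(-3))*(8 - 18) + √(-5)*(-5 + √(-3 - 5)))² = ((9/4 - 9/8)*(-10) + (I*√5)*(-5 + √(-8)))² = ((9/8)*(-10) + (I*√5)*(-5 + 2*I*√2))² = (-45/4 + I*√5*(-5 + 2*I*√2))²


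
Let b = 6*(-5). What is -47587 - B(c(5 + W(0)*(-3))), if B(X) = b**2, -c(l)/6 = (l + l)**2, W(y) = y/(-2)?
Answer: -48487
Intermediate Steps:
W(y) = -y/2 (W(y) = y*(-1/2) = -y/2)
b = -30
c(l) = -24*l**2 (c(l) = -6*(l + l)**2 = -6*4*l**2 = -24*l**2)
B(X) = 900 (B(X) = (-30)**2 = 900)
-47587 - B(c(5 + W(0)*(-3))) = -47587 - 1*900 = -47587 - 900 = -48487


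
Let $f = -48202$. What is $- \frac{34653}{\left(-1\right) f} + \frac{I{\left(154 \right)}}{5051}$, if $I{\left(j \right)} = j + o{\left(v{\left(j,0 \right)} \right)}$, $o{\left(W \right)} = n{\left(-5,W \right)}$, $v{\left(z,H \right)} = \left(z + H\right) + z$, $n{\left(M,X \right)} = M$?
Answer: $- \frac{167850205}{243468302} \approx -0.68941$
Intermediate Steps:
$v{\left(z,H \right)} = H + 2 z$ ($v{\left(z,H \right)} = \left(H + z\right) + z = H + 2 z$)
$o{\left(W \right)} = -5$
$I{\left(j \right)} = -5 + j$ ($I{\left(j \right)} = j - 5 = -5 + j$)
$- \frac{34653}{\left(-1\right) f} + \frac{I{\left(154 \right)}}{5051} = - \frac{34653}{\left(-1\right) \left(-48202\right)} + \frac{-5 + 154}{5051} = - \frac{34653}{48202} + 149 \cdot \frac{1}{5051} = \left(-34653\right) \frac{1}{48202} + \frac{149}{5051} = - \frac{34653}{48202} + \frac{149}{5051} = - \frac{167850205}{243468302}$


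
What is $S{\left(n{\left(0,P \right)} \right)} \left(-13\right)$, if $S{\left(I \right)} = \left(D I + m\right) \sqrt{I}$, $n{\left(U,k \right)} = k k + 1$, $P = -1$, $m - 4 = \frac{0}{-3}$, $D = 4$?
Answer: $- 156 \sqrt{2} \approx -220.62$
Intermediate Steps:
$m = 4$ ($m = 4 + \frac{0}{-3} = 4 + 0 \left(- \frac{1}{3}\right) = 4 + 0 = 4$)
$n{\left(U,k \right)} = 1 + k^{2}$ ($n{\left(U,k \right)} = k^{2} + 1 = 1 + k^{2}$)
$S{\left(I \right)} = \sqrt{I} \left(4 + 4 I\right)$ ($S{\left(I \right)} = \left(4 I + 4\right) \sqrt{I} = \left(4 + 4 I\right) \sqrt{I} = \sqrt{I} \left(4 + 4 I\right)$)
$S{\left(n{\left(0,P \right)} \right)} \left(-13\right) = 4 \sqrt{1 + \left(-1\right)^{2}} \left(1 + \left(1 + \left(-1\right)^{2}\right)\right) \left(-13\right) = 4 \sqrt{1 + 1} \left(1 + \left(1 + 1\right)\right) \left(-13\right) = 4 \sqrt{2} \left(1 + 2\right) \left(-13\right) = 4 \sqrt{2} \cdot 3 \left(-13\right) = 12 \sqrt{2} \left(-13\right) = - 156 \sqrt{2}$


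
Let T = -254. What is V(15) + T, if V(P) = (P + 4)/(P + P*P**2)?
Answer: -861041/3390 ≈ -253.99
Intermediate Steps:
V(P) = (4 + P)/(P + P**3)
V(15) + T = (4 + 15)/(15 + 15**3) - 254 = 19/(15 + 3375) - 254 = 19/3390 - 254 = -861041/3390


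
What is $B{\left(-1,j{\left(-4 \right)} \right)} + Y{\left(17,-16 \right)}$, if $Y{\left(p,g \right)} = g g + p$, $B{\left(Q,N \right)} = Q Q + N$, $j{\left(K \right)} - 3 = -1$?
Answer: $276$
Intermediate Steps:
$j{\left(K \right)} = 2$ ($j{\left(K \right)} = 3 - 1 = 2$)
$B{\left(Q,N \right)} = N + Q^{2}$ ($B{\left(Q,N \right)} = Q^{2} + N = N + Q^{2}$)
$Y{\left(p,g \right)} = p + g^{2}$ ($Y{\left(p,g \right)} = g^{2} + p = p + g^{2}$)
$B{\left(-1,j{\left(-4 \right)} \right)} + Y{\left(17,-16 \right)} = \left(2 + \left(-1\right)^{2}\right) + \left(17 + \left(-16\right)^{2}\right) = \left(2 + 1\right) + \left(17 + 256\right) = 3 + 273 = 276$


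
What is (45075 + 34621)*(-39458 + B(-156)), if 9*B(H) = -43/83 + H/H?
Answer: -2349046453856/747 ≈ -3.1446e+9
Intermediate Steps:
B(H) = 40/747 (B(H) = (-43/83 + H/H)/9 = (-43*1/83 + 1)/9 = (-43/83 + 1)/9 = (1/9)*(40/83) = 40/747)
(45075 + 34621)*(-39458 + B(-156)) = (45075 + 34621)*(-39458 + 40/747) = 79696*(-29475086/747) = -2349046453856/747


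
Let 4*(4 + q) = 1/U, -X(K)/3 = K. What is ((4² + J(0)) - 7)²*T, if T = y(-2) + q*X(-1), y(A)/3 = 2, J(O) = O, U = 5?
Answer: -9477/20 ≈ -473.85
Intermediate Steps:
X(K) = -3*K
q = -79/20 (q = -4 + (¼)/5 = -4 + (¼)*(⅕) = -4 + 1/20 = -79/20 ≈ -3.9500)
y(A) = 6 (y(A) = 3*2 = 6)
T = -117/20 (T = 6 - (-237)*(-1)/20 = 6 - 79/20*3 = 6 - 237/20 = -117/20 ≈ -5.8500)
((4² + J(0)) - 7)²*T = ((4² + 0) - 7)²*(-117/20) = ((16 + 0) - 7)²*(-117/20) = (16 - 7)²*(-117/20) = 9²*(-117/20) = 81*(-117/20) = -9477/20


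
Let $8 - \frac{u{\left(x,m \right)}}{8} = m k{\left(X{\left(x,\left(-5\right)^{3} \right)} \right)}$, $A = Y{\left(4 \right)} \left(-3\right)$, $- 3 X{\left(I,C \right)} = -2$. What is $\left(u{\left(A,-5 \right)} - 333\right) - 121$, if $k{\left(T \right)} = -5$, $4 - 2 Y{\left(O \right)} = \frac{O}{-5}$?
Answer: $-590$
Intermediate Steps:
$Y{\left(O \right)} = 2 + \frac{O}{10}$ ($Y{\left(O \right)} = 2 - \frac{O \frac{1}{-5}}{2} = 2 - \frac{O \left(- \frac{1}{5}\right)}{2} = 2 - \frac{\left(- \frac{1}{5}\right) O}{2} = 2 + \frac{O}{10}$)
$X{\left(I,C \right)} = \frac{2}{3}$ ($X{\left(I,C \right)} = \left(- \frac{1}{3}\right) \left(-2\right) = \frac{2}{3}$)
$A = - \frac{36}{5}$ ($A = \left(2 + \frac{1}{10} \cdot 4\right) \left(-3\right) = \left(2 + \frac{2}{5}\right) \left(-3\right) = \frac{12}{5} \left(-3\right) = - \frac{36}{5} \approx -7.2$)
$u{\left(x,m \right)} = 64 + 40 m$ ($u{\left(x,m \right)} = 64 - 8 m \left(-5\right) = 64 - 8 \left(- 5 m\right) = 64 + 40 m$)
$\left(u{\left(A,-5 \right)} - 333\right) - 121 = \left(\left(64 + 40 \left(-5\right)\right) - 333\right) - 121 = \left(\left(64 - 200\right) - 333\right) - 121 = \left(-136 - 333\right) - 121 = -469 - 121 = -590$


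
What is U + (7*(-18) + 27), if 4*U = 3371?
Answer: 2975/4 ≈ 743.75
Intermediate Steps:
U = 3371/4 (U = (1/4)*3371 = 3371/4 ≈ 842.75)
U + (7*(-18) + 27) = 3371/4 + (7*(-18) + 27) = 3371/4 + (-126 + 27) = 3371/4 - 99 = 2975/4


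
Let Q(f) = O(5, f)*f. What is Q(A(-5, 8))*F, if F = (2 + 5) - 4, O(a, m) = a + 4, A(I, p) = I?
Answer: -135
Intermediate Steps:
O(a, m) = 4 + a
Q(f) = 9*f (Q(f) = (4 + 5)*f = 9*f)
F = 3 (F = 7 - 4 = 3)
Q(A(-5, 8))*F = (9*(-5))*3 = -45*3 = -135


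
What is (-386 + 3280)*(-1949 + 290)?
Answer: -4801146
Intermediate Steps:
(-386 + 3280)*(-1949 + 290) = 2894*(-1659) = -4801146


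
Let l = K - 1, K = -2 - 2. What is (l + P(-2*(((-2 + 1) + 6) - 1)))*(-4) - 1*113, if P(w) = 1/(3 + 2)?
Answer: -469/5 ≈ -93.800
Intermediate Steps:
K = -4
P(w) = 1/5
l = -5 (l = -4 - 1 = -5)
(l + P(-2*(((-2 + 1) + 6) - 1)))*(-4) - 1*113 = (-5 + 1/5)*(-4) - 1*113 = -24/5*(-4) - 113 = 96/5 - 113 = -469/5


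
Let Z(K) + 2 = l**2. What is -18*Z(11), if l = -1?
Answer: 18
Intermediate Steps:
Z(K) = -1 (Z(K) = -2 + (-1)**2 = -2 + 1 = -1)
-18*Z(11) = -18*(-1) = 18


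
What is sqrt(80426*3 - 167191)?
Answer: sqrt(74087) ≈ 272.19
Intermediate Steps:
sqrt(80426*3 - 167191) = sqrt(241278 - 167191) = sqrt(74087)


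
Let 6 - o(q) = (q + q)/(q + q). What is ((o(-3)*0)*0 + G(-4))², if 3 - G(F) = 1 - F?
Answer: 4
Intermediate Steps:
G(F) = 2 + F (G(F) = 3 - (1 - F) = 3 + (-1 + F) = 2 + F)
o(q) = 5 (o(q) = 6 - (q + q)/(q + q) = 6 - 2*q/(2*q) = 6 - 2*q*1/(2*q) = 6 - 1*1 = 6 - 1 = 5)
((o(-3)*0)*0 + G(-4))² = ((5*0)*0 + (2 - 4))² = (0*0 - 2)² = (0 - 2)² = (-2)² = 4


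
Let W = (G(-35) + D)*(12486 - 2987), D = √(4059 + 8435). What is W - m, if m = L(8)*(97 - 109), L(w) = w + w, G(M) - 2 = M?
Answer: -313275 + 9499*√12494 ≈ 7.4849e+5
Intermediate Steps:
D = √12494 ≈ 111.78
G(M) = 2 + M
L(w) = 2*w
W = -313467 + 9499*√12494 (W = ((2 - 35) + √12494)*(12486 - 2987) = (-33 + √12494)*9499 = -313467 + 9499*√12494 ≈ 7.4830e+5)
m = -192 (m = (2*8)*(97 - 109) = 16*(-12) = -192)
W - m = (-313467 + 9499*√12494) - 1*(-192) = (-313467 + 9499*√12494) + 192 = -313275 + 9499*√12494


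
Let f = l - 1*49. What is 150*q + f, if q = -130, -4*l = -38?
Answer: -39079/2 ≈ -19540.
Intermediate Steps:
l = 19/2 (l = -1/4*(-38) = 19/2 ≈ 9.5000)
f = -79/2 (f = 19/2 - 1*49 = 19/2 - 49 = -79/2 ≈ -39.500)
150*q + f = 150*(-130) - 79/2 = -19500 - 79/2 = -39079/2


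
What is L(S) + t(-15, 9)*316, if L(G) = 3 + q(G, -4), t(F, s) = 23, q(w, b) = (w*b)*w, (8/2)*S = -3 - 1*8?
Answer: 28963/4 ≈ 7240.8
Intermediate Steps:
S = -11/4 (S = (-3 - 1*8)/4 = (-3 - 8)/4 = (¼)*(-11) = -11/4 ≈ -2.7500)
q(w, b) = b*w² (q(w, b) = (b*w)*w = b*w²)
L(G) = 3 - 4*G²
L(S) + t(-15, 9)*316 = (3 - 4*(-11/4)²) + 23*316 = (3 - 4*121/16) + 7268 = (3 - 121/4) + 7268 = -109/4 + 7268 = 28963/4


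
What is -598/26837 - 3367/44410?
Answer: -116917359/1191831170 ≈ -0.098099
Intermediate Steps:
-598/26837 - 3367/44410 = -116917359/1191831170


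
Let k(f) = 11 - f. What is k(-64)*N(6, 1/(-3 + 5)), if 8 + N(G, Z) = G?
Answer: -150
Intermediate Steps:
N(G, Z) = -8 + G
k(-64)*N(6, 1/(-3 + 5)) = (11 - 1*(-64))*(-8 + 6) = (11 + 64)*(-2) = 75*(-2) = -150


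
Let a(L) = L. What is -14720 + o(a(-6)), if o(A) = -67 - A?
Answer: -14781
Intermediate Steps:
-14720 + o(a(-6)) = -14720 + (-67 - 1*(-6)) = -14720 + (-67 + 6) = -14720 - 61 = -14781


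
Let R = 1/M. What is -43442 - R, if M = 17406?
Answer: -756151453/17406 ≈ -43442.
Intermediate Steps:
R = 1/17406 ≈ 5.7451e-5
-43442 - R = -43442 - 1*1/17406 = -43442 - 1/17406 = -756151453/17406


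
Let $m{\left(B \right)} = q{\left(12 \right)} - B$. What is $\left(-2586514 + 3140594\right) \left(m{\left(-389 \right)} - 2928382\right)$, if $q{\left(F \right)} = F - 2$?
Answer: $-1622336820640$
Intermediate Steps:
$q{\left(F \right)} = -2 + F$ ($q{\left(F \right)} = F - 2 = -2 + F$)
$m{\left(B \right)} = 10 - B$ ($m{\left(B \right)} = \left(-2 + 12\right) - B = 10 - B$)
$\left(-2586514 + 3140594\right) \left(m{\left(-389 \right)} - 2928382\right) = \left(-2586514 + 3140594\right) \left(\left(10 - -389\right) - 2928382\right) = 554080 \left(\left(10 + 389\right) - 2928382\right) = 554080 \left(399 - 2928382\right) = 554080 \left(-2927983\right) = -1622336820640$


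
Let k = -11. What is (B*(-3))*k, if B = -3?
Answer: -99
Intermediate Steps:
(B*(-3))*k = -3*(-3)*(-11) = 9*(-11) = -99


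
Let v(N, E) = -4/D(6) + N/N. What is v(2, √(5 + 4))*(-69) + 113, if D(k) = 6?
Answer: 90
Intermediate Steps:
v(N, E) = ⅓ (v(N, E) = -4/6 + N/N = -4*⅙ + 1 = -⅔ + 1 = ⅓)
v(2, √(5 + 4))*(-69) + 113 = (⅓)*(-69) + 113 = -23 + 113 = 90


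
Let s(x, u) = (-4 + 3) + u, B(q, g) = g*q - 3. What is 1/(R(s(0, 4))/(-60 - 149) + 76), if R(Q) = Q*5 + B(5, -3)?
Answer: 209/15887 ≈ 0.013155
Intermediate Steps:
B(q, g) = -3 + g*q
s(x, u) = -1 + u
R(Q) = -18 + 5*Q (R(Q) = Q*5 + (-3 - 3*5) = 5*Q + (-3 - 15) = 5*Q - 18 = -18 + 5*Q)
1/(R(s(0, 4))/(-60 - 149) + 76) = 1/((-18 + 5*(-1 + 4))/(-60 - 149) + 76) = 1/((-18 + 5*3)/(-209) + 76) = 1/((-18 + 15)*(-1/209) + 76) = 1/(-3*(-1/209) + 76) = 1/(3/209 + 76) = 1/(15887/209) = 209/15887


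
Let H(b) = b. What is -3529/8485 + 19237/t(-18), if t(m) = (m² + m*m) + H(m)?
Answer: 6440107/213822 ≈ 30.119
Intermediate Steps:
t(m) = m + 2*m² (t(m) = (m² + m*m) + m = (m² + m²) + m = 2*m² + m = m + 2*m²)
-3529/8485 + 19237/t(-18) = -3529/8485 + 19237/((-18*(1 + 2*(-18)))) = -3529*1/8485 + 19237/((-18*(1 - 36))) = -3529/8485 + 19237/((-18*(-35))) = -3529/8485 + 19237/630 = 6440107/213822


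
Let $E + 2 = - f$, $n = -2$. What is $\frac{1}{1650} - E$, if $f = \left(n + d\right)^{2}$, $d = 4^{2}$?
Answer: $\frac{326701}{1650} \approx 198.0$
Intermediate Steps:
$d = 16$
$f = 196$ ($f = \left(-2 + 16\right)^{2} = 14^{2} = 196$)
$E = -198$ ($E = -2 - 196 = -198$)
$\frac{1}{1650} - E = \frac{1}{1650} - -198 = \frac{1}{1650} + 198 = \frac{326701}{1650}$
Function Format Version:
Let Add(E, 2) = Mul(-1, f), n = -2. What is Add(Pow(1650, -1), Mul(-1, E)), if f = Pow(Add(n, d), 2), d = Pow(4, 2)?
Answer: Rational(326701, 1650) ≈ 198.00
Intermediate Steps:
d = 16
f = 196 (f = Pow(Add(-2, 16), 2) = Pow(14, 2) = 196)
E = -198 (E = Add(-2, Mul(-1, 196)) = Add(-2, -196) = -198)
Add(Pow(1650, -1), Mul(-1, E)) = Add(Pow(1650, -1), Mul(-1, -198)) = Add(Rational(1, 1650), 198) = Rational(326701, 1650)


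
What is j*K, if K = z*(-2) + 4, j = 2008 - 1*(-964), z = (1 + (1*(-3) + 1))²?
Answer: 5944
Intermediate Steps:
z = 1 (z = (1 + (-3 + 1))² = (1 - 2)² = (-1)² = 1)
j = 2972 (j = 2008 + 964 = 2972)
K = 2 (K = 1*(-2) + 4 = -2 + 4 = 2)
j*K = 2972*2 = 5944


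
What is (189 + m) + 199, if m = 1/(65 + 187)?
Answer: 97777/252 ≈ 388.00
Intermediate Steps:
m = 1/252 ≈ 0.0039683
(189 + m) + 199 = (189 + 1/252) + 199 = 47629/252 + 199 = 97777/252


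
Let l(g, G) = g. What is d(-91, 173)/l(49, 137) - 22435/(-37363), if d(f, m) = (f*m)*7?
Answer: -84006952/37363 ≈ -2248.4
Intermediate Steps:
d(f, m) = 7*f*m
d(-91, 173)/l(49, 137) - 22435/(-37363) = (7*(-91)*173)/49 - 22435/(-37363) = -110201*1/49 - 22435*(-1/37363) = -2249 + 22435/37363 = -84006952/37363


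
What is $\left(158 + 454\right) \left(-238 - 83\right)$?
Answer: $-196452$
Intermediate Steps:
$\left(158 + 454\right) \left(-238 - 83\right) = 612 \left(-238 - 83\right) = 612 \left(-321\right) = -196452$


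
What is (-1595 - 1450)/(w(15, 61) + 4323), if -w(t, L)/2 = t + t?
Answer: -5/7 ≈ -0.71429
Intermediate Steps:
w(t, L) = -4*t (w(t, L) = -2*(t + t) = -4*t)
(-1595 - 1450)/(w(15, 61) + 4323) = (-1595 - 1450)/(-4*15 + 4323) = -3045/(-60 + 4323) = -3045/4263 = -3045*1/4263 = -5/7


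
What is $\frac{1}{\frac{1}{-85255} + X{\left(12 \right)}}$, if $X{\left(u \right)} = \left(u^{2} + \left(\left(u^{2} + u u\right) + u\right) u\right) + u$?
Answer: $\frac{85255}{320217779} \approx 0.00026624$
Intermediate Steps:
$X{\left(u \right)} = u + u^{2} + u \left(u + 2 u^{2}\right)$ ($X{\left(u \right)} = \left(u^{2} + \left(\left(u^{2} + u^{2}\right) + u\right) u\right) + u = \left(u^{2} + \left(2 u^{2} + u\right) u\right) + u = \left(u^{2} + \left(u + 2 u^{2}\right) u\right) + u = \left(u^{2} + u \left(u + 2 u^{2}\right)\right) + u = u + u^{2} + u \left(u + 2 u^{2}\right)$)
$\frac{1}{\frac{1}{-85255} + X{\left(12 \right)}} = \frac{1}{\frac{1}{-85255} + 12 \left(1 + 2 \cdot 12 + 2 \cdot 12^{2}\right)} = \frac{1}{- \frac{1}{85255} + 12 \left(1 + 24 + 2 \cdot 144\right)} = \frac{1}{- \frac{1}{85255} + 12 \left(1 + 24 + 288\right)} = \frac{1}{- \frac{1}{85255} + 12 \cdot 313} = \frac{1}{- \frac{1}{85255} + 3756} = \frac{1}{\frac{320217779}{85255}} = \frac{85255}{320217779}$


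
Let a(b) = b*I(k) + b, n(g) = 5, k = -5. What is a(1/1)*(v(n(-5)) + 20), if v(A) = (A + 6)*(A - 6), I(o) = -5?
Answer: -36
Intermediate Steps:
v(A) = (-6 + A)*(6 + A) (v(A) = (6 + A)*(-6 + A) = (-6 + A)*(6 + A))
a(b) = -4*b (a(b) = b*(-5) + b = -5*b + b = -4*b)
a(1/1)*(v(n(-5)) + 20) = (-4/1)*((-36 + 5**2) + 20) = (-4*1)*((-36 + 25) + 20) = -4*(-11 + 20) = -4*9 = -36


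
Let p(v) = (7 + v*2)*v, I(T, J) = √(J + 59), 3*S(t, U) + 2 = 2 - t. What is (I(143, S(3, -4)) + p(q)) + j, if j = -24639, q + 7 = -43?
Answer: -19989 + √58 ≈ -19981.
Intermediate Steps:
q = -50 (q = -7 - 43 = -50)
S(t, U) = -t/3 (S(t, U) = -⅔ + (2 - t)/3 = -⅔ + (⅔ - t/3) = -t/3)
I(T, J) = √(59 + J)
p(v) = v*(7 + 2*v) (p(v) = (7 + 2*v)*v = v*(7 + 2*v))
(I(143, S(3, -4)) + p(q)) + j = (√(59 - ⅓*3) - 50*(7 + 2*(-50))) - 24639 = (√(59 - 1) - 50*(7 - 100)) - 24639 = (√58 - 50*(-93)) - 24639 = (√58 + 4650) - 24639 = (4650 + √58) - 24639 = -19989 + √58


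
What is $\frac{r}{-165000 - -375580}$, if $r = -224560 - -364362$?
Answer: $\frac{69901}{105290} \approx 0.66389$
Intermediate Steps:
$r = 139802$ ($r = -224560 + 364362 = 139802$)
$\frac{r}{-165000 - -375580} = \frac{139802}{-165000 - -375580} = \frac{139802}{-165000 + 375580} = \frac{139802}{210580} = 139802 \cdot \frac{1}{210580} = \frac{69901}{105290}$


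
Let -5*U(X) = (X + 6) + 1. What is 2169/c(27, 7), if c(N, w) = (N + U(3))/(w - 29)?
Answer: -47718/25 ≈ -1908.7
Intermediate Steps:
U(X) = -7/5 - X/5 (U(X) = -((X + 6) + 1)/5 = -((6 + X) + 1)/5 = -(7 + X)/5 = -7/5 - X/5)
c(N, w) = (-2 + N)/(-29 + w) (c(N, w) = (N + (-7/5 - 1/5*3))/(w - 29) = (N + (-7/5 - 3/5))/(-29 + w) = (N - 2)/(-29 + w) = (-2 + N)/(-29 + w))
2169/c(27, 7) = 2169/(((-2 + 27)/(-29 + 7))) = 2169/((25/(-22))) = 2169/((-1/22*25)) = 2169/(-25/22) = 2169*(-22/25) = -47718/25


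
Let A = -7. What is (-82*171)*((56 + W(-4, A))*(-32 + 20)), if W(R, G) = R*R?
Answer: 12115008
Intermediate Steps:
W(R, G) = R²
(-82*171)*((56 + W(-4, A))*(-32 + 20)) = (-82*171)*((56 + (-4)²)*(-32 + 20)) = -14022*(56 + 16)*(-12) = -1009584*(-12) = -14022*(-864) = 12115008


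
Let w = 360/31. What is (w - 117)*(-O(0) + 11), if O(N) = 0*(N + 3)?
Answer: -35937/31 ≈ -1159.3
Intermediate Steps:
O(N) = 0 (O(N) = 0*(3 + N) = 0)
w = 360/31 (w = 360*(1/31) = 360/31 ≈ 11.613)
(w - 117)*(-O(0) + 11) = (360/31 - 117)*(-1*0 + 11) = -3267*(0 + 11)/31 = -3267/31*11 = -35937/31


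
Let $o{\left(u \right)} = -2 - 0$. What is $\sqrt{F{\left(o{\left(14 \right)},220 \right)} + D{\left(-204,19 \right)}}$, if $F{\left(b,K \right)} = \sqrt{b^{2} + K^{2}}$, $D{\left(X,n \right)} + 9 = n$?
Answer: $\sqrt{10 + 2 \sqrt{12101}} \approx 15.166$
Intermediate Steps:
$D{\left(X,n \right)} = -9 + n$
$o{\left(u \right)} = -2$ ($o{\left(u \right)} = -2 + 0 = -2$)
$F{\left(b,K \right)} = \sqrt{K^{2} + b^{2}}$
$\sqrt{F{\left(o{\left(14 \right)},220 \right)} + D{\left(-204,19 \right)}} = \sqrt{\sqrt{220^{2} + \left(-2\right)^{2}} + \left(-9 + 19\right)} = \sqrt{\sqrt{48400 + 4} + 10} = \sqrt{\sqrt{48404} + 10} = \sqrt{2 \sqrt{12101} + 10} = \sqrt{10 + 2 \sqrt{12101}}$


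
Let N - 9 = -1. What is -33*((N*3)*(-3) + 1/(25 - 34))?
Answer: 7139/3 ≈ 2379.7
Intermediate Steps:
N = 8 (N = 9 - 1 = 8)
-33*((N*3)*(-3) + 1/(25 - 34)) = -33*((8*3)*(-3) + 1/(25 - 34)) = -33*(24*(-3) + 1/(-9)) = -33*(-72 - 1/9) = -33*(-649/9) = 7139/3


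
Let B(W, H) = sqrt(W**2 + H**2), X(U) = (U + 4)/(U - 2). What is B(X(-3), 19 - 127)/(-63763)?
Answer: -17*sqrt(1009)/318815 ≈ -0.0016938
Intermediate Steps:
X(U) = (4 + U)/(-2 + U)
B(W, H) = sqrt(H**2 + W**2)
B(X(-3), 19 - 127)/(-63763) = sqrt((19 - 127)**2 + ((4 - 3)/(-2 - 3))**2)/(-63763) = sqrt((-108)**2 + (1/(-5))**2)*(-1/63763) = sqrt(11664 + (-1/5*1)**2)*(-1/63763) = sqrt(11664 + (-1/5)**2)*(-1/63763) = sqrt(11664 + 1/25)*(-1/63763) = sqrt(291601/25)*(-1/63763) = (17*sqrt(1009)/5)*(-1/63763) = -17*sqrt(1009)/318815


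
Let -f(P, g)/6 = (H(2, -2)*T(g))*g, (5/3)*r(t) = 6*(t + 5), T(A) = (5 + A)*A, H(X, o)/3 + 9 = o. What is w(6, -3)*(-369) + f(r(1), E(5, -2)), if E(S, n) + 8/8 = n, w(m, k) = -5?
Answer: 5409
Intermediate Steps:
H(X, o) = -27 + 3*o
T(A) = A*(5 + A)
E(S, n) = -1 + n
r(t) = 18 + 18*t/5 (r(t) = 3*(6*(t + 5))/5 = 3*(6*(5 + t))/5 = 3*(30 + 6*t)/5 = 18 + 18*t/5)
f(P, g) = 198*g**2*(5 + g) (f(P, g) = -6*(-27 + 3*(-2))*(g*(5 + g))*g = -6*(-27 - 6)*(g*(5 + g))*g = -6*(-33*g*(5 + g))*g = -(-198)*g**2*(5 + g) = 198*g**2*(5 + g))
w(6, -3)*(-369) + f(r(1), E(5, -2)) = -5*(-369) + 198*(-1 - 2)**2*(5 + (-1 - 2)) = 1845 + 198*(-3)**2*(5 - 3) = 1845 + 198*9*2 = 1845 + 3564 = 5409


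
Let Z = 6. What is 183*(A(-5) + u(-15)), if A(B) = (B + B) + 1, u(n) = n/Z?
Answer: -4209/2 ≈ -2104.5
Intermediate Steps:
u(n) = n/6
A(B) = 1 + 2*B (A(B) = 2*B + 1 = 1 + 2*B)
183*(A(-5) + u(-15)) = 183*((1 + 2*(-5)) + (⅙)*(-15)) = 183*((1 - 10) - 5/2) = 183*(-9 - 5/2) = 183*(-23/2) = -4209/2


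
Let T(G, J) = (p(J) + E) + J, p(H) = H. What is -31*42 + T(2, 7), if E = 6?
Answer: -1282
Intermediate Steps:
T(G, J) = 6 + 2*J (T(G, J) = (J + 6) + J = (6 + J) + J = 6 + 2*J)
-31*42 + T(2, 7) = -31*42 + (6 + 2*7) = -1302 + (6 + 14) = -1302 + 20 = -1282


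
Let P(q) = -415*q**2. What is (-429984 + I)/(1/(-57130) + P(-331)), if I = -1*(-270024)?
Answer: 9138514800/2597576270951 ≈ 0.0035181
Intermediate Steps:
I = 270024
(-429984 + I)/(1/(-57130) + P(-331)) = (-429984 + 270024)/(1/(-57130) - 415*(-331)**2) = -159960/(-1/57130 - 415*109561) = -159960/(-1/57130 - 45467815) = -159960/(-2597576270951/57130) = -159960*(-57130/2597576270951) = 9138514800/2597576270951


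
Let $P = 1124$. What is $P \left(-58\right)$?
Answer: $-65192$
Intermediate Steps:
$P \left(-58\right) = 1124 \left(-58\right) = -65192$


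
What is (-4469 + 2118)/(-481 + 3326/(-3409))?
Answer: 8014559/1643055 ≈ 4.8778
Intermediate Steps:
(-4469 + 2118)/(-481 + 3326/(-3409)) = -2351/(-481 + 3326*(-1/3409)) = -2351/(-481 - 3326/3409) = -2351/(-1643055/3409) = -2351*(-3409/1643055) = 8014559/1643055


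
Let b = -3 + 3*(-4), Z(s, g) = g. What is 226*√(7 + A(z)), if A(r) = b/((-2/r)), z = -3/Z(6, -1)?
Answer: 113*√118 ≈ 1227.5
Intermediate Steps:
b = -15 (b = -3 - 12 = -15)
z = 3 (z = -3/(-1) = -3*(-1) = 3)
A(r) = 15*r/2 (A(r) = -15*(-r/2) = -(-15)*r/2 = 15*r/2)
226*√(7 + A(z)) = 226*√(7 + (15/2)*3) = 226*√(7 + 45/2) = 226*√(59/2) = 226*(√118/2) = 113*√118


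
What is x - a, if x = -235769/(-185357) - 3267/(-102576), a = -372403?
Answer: 2360196641432653/6337726544 ≈ 3.7240e+5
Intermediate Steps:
x = 8263267421/6337726544 (x = -235769*(-1/185357) - 3267*(-1/102576) = 235769/185357 + 1089/34192 = 8263267421/6337726544 ≈ 1.3038)
x - a = 8263267421/6337726544 - 1*(-372403) = 8263267421/6337726544 + 372403 = 2360196641432653/6337726544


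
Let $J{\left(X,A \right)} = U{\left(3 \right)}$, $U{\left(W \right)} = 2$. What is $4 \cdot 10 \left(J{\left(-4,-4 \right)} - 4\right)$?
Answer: $-80$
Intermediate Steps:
$J{\left(X,A \right)} = 2$
$4 \cdot 10 \left(J{\left(-4,-4 \right)} - 4\right) = 4 \cdot 10 \left(2 - 4\right) = 40 \left(-2\right) = -80$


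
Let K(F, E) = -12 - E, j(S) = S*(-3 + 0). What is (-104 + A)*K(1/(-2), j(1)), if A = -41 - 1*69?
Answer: 1926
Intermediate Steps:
j(S) = -3*S (j(S) = S*(-3) = -3*S)
A = -110 (A = -41 - 69 = -110)
(-104 + A)*K(1/(-2), j(1)) = (-104 - 110)*(-12 - (-3)) = -214*(-12 - 1*(-3)) = -214*(-12 + 3) = -214*(-9) = 1926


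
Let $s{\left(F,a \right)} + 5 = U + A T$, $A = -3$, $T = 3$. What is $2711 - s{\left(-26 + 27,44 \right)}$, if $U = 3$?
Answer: $2722$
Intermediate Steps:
$s{\left(F,a \right)} = -11$ ($s{\left(F,a \right)} = -5 + \left(3 - 9\right) = -5 - 6 = -11$)
$2711 - s{\left(-26 + 27,44 \right)} = 2711 - -11 = 2711 + 11 = 2722$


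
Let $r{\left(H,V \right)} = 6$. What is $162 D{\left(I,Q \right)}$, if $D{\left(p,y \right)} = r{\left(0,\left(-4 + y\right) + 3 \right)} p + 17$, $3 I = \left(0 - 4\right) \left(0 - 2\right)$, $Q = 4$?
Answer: $5346$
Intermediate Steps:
$I = \frac{8}{3}$ ($I = \frac{\left(0 - 4\right) \left(0 - 2\right)}{3} = \frac{\left(-4\right) \left(-2\right)}{3} = \frac{1}{3} \cdot 8 = \frac{8}{3} \approx 2.6667$)
$D{\left(p,y \right)} = 17 + 6 p$ ($D{\left(p,y \right)} = 6 p + 17 = 17 + 6 p$)
$162 D{\left(I,Q \right)} = 162 \left(17 + 6 \cdot \frac{8}{3}\right) = 162 \left(17 + 16\right) = 162 \cdot 33 = 5346$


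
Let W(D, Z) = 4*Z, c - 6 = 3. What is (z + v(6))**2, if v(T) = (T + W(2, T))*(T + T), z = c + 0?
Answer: 136161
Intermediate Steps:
c = 9 (c = 6 + 3 = 9)
z = 9 (z = 9 + 0 = 9)
v(T) = 10*T**2 (v(T) = (T + 4*T)*(T + T) = (5*T)*(2*T) = 10*T**2)
(z + v(6))**2 = (9 + 10*6**2)**2 = (9 + 10*36)**2 = (9 + 360)**2 = 369**2 = 136161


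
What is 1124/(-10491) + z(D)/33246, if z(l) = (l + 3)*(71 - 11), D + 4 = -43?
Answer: -3614708/19376877 ≈ -0.18655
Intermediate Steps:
D = -47 (D = -4 - 43 = -47)
z(l) = 180 + 60*l (z(l) = (3 + l)*60 = 180 + 60*l)
1124/(-10491) + z(D)/33246 = 1124/(-10491) + (180 + 60*(-47))/33246 = 1124*(-1/10491) + (180 - 2820)*(1/33246) = -1124/10491 - 2640*1/33246 = -1124/10491 - 440/5541 = -3614708/19376877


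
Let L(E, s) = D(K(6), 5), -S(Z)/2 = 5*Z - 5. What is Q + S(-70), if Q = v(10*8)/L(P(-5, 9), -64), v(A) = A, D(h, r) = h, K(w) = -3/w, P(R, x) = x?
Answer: 550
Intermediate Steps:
S(Z) = 10 - 10*Z (S(Z) = -2*(5*Z - 5) = -2*(-5 + 5*Z) = 10 - 10*Z)
L(E, s) = -1/2 (L(E, s) = -3/6 = -3*1/6 = -1/2)
Q = -160 (Q = (10*8)/(-1/2) = 80*(-2) = -160)
Q + S(-70) = -160 + (10 - 10*(-70)) = -160 + (10 + 700) = -160 + 710 = 550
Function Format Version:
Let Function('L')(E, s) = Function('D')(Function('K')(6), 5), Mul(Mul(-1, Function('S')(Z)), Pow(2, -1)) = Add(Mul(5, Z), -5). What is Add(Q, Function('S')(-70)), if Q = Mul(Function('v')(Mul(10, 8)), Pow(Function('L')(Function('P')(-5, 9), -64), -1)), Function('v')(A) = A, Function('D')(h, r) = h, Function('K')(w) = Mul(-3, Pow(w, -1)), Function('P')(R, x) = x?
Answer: 550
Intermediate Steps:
Function('S')(Z) = Add(10, Mul(-10, Z)) (Function('S')(Z) = Mul(-2, Add(Mul(5, Z), -5)) = Mul(-2, Add(-5, Mul(5, Z))) = Add(10, Mul(-10, Z)))
Function('L')(E, s) = Rational(-1, 2) (Function('L')(E, s) = Mul(-3, Pow(6, -1)) = Mul(-3, Rational(1, 6)) = Rational(-1, 2))
Q = -160 (Q = Mul(Mul(10, 8), Pow(Rational(-1, 2), -1)) = Mul(80, -2) = -160)
Add(Q, Function('S')(-70)) = Add(-160, Add(10, Mul(-10, -70))) = Add(-160, Add(10, 700)) = Add(-160, 710) = 550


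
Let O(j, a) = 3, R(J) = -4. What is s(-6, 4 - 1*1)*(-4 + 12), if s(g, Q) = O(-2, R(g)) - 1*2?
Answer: 8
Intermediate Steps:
s(g, Q) = 1 (s(g, Q) = 3 - 1*2 = 3 - 2 = 1)
s(-6, 4 - 1*1)*(-4 + 12) = 1*(-4 + 12) = 1*8 = 8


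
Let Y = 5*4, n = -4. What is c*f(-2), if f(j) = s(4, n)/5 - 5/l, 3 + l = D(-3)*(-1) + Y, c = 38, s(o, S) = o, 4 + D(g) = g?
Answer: 1349/60 ≈ 22.483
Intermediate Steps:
D(g) = -4 + g
Y = 20
l = 24 (l = -3 + ((-4 - 3)*(-1) + 20) = -3 + (-7*(-1) + 20) = -3 + (7 + 20) = -3 + 27 = 24)
f(j) = 71/120 (f(j) = 4/5 - 5/24 = 4*(⅕) - 5*1/24 = ⅘ - 5/24 = 71/120)
c*f(-2) = 38*(71/120) = 1349/60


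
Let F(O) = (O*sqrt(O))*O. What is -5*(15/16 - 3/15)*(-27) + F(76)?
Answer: 1593/16 + 11552*sqrt(19) ≈ 50454.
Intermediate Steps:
F(O) = O**(5/2) (F(O) = O**(3/2)*O = O**(5/2))
-5*(15/16 - 3/15)*(-27) + F(76) = -5*(15/16 - 3/15)*(-27) + 76**(5/2) = -5*(15*(1/16) - 3*1/15)*(-27) + 11552*sqrt(19) = -5*(15/16 - 1/5)*(-27) + 11552*sqrt(19) = -5*59/80*(-27) + 11552*sqrt(19) = -59/16*(-27) + 11552*sqrt(19) = 1593/16 + 11552*sqrt(19)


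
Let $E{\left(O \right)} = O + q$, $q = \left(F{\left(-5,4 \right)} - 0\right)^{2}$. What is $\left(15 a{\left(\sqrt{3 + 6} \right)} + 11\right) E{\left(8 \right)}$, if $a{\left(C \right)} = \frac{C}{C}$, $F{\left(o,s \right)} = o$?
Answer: $858$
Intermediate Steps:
$a{\left(C \right)} = 1$
$q = 25$ ($q = \left(-5 - 0\right)^{2} = \left(-5 + 0\right)^{2} = \left(-5\right)^{2} = 25$)
$E{\left(O \right)} = 25 + O$ ($E{\left(O \right)} = O + 25 = 25 + O$)
$\left(15 a{\left(\sqrt{3 + 6} \right)} + 11\right) E{\left(8 \right)} = \left(15 \cdot 1 + 11\right) \left(25 + 8\right) = \left(15 + 11\right) 33 = 26 \cdot 33 = 858$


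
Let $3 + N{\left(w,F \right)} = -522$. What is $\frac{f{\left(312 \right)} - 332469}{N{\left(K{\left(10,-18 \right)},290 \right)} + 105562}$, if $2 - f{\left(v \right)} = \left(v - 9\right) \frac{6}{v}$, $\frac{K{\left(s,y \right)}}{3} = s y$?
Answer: $- \frac{17288587}{5461924} \approx -3.1653$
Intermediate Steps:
$K{\left(s,y \right)} = 3 s y$
$N{\left(w,F \right)} = -525$ ($N{\left(w,F \right)} = -3 - 522 = -525$)
$f{\left(v \right)} = 2 - \frac{6 \left(-9 + v\right)}{v}$ ($f{\left(v \right)} = 2 - \left(v - 9\right) \frac{6}{v} = 2 - \left(-9 + v\right) \frac{6}{v} = 2 - \frac{6 \left(-9 + v\right)}{v}$)
$\frac{f{\left(312 \right)} - 332469}{N{\left(K{\left(10,-18 \right)},290 \right)} + 105562} = \frac{\left(-4 + \frac{54}{312}\right) - 332469}{-525 + 105562} = \frac{\left(-4 + 54 \cdot \frac{1}{312}\right) - 332469}{105037} = \left(\left(-4 + \frac{9}{52}\right) - 332469\right) \frac{1}{105037} = \left(- \frac{199}{52} - 332469\right) \frac{1}{105037} = \left(- \frac{17288587}{52}\right) \frac{1}{105037} = - \frac{17288587}{5461924}$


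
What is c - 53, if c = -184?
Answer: -237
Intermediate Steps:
c - 53 = -184 - 53 = -237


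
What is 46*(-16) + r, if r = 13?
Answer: -723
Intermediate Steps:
46*(-16) + r = 46*(-16) + 13 = -736 + 13 = -723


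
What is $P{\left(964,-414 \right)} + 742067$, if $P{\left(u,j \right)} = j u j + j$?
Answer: $165967397$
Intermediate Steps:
$P{\left(u,j \right)} = j + u j^{2}$ ($P{\left(u,j \right)} = u j^{2} + j = j + u j^{2}$)
$P{\left(964,-414 \right)} + 742067 = - 414 \left(1 - 399096\right) + 742067 = \left(-414\right) \left(-399095\right) + 742067 = 165225330 + 742067 = 165967397$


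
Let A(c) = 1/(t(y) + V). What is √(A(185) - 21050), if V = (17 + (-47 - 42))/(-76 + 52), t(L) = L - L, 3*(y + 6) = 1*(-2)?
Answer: I*√189447/3 ≈ 145.08*I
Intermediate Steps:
y = -20/3 (y = -6 + (1*(-2))/3 = -6 + (⅓)*(-2) = -6 - ⅔ = -20/3 ≈ -6.6667)
t(L) = 0
V = 3 (V = (17 - 89)/(-24) = -72*(-1/24) = 3)
A(c) = ⅓ (A(c) = 1/(0 + 3) = 1/3 = ⅓)
√(A(185) - 21050) = √(⅓ - 21050) = √(-63149/3) = I*√189447/3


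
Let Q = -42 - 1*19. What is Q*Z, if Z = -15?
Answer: 915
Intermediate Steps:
Q = -61 (Q = -42 - 19 = -61)
Q*Z = -61*(-15) = 915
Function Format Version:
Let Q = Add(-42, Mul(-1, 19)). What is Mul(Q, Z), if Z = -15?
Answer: 915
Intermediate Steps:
Q = -61 (Q = Add(-42, -19) = -61)
Mul(Q, Z) = Mul(-61, -15) = 915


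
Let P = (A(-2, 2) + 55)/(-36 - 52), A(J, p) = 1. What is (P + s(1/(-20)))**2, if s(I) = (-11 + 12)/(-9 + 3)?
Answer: 2809/4356 ≈ 0.64486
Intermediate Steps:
P = -7/11 (P = (1 + 55)/(-36 - 52) = 56/(-88) = 56*(-1/88) = -7/11 ≈ -0.63636)
s(I) = -1/6 (s(I) = 1/(-6) = 1*(-1/6) = -1/6)
(P + s(1/(-20)))**2 = (-7/11 - 1/6)**2 = (-53/66)**2 = 2809/4356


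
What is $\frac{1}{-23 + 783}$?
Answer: $\frac{1}{760} \approx 0.0013158$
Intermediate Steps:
$\frac{1}{-23 + 783} = \frac{1}{760}$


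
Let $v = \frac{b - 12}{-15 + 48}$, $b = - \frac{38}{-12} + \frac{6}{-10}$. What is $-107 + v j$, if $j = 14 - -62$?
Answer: $- \frac{63719}{495} \approx -128.73$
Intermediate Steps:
$j = 76$ ($j = 14 + 62 = 76$)
$b = \frac{77}{30}$ ($b = \left(-38\right) \left(- \frac{1}{12}\right) + 6 \left(- \frac{1}{10}\right) = \frac{19}{6} - \frac{3}{5} = \frac{77}{30} \approx 2.5667$)
$v = - \frac{283}{990}$ ($v = \frac{\frac{77}{30} - 12}{-15 + 48} = - \frac{283}{30 \cdot 33} = \left(- \frac{283}{30}\right) \frac{1}{33} = - \frac{283}{990} \approx -0.28586$)
$-107 + v j = -107 - \frac{10754}{495} = - \frac{63719}{495}$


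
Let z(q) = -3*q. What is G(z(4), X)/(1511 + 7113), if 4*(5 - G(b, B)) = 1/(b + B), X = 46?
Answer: 97/167552 ≈ 0.00057893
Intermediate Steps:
G(b, B) = 5 - 1/(4*(B + b)) (G(b, B) = 5 - 1/(4*(b + B)) = 5 - 1/(4*(B + b)))
G(z(4), X)/(1511 + 7113) = ((-1/4 + 5*46 + 5*(-3*4))/(46 - 3*4))/(1511 + 7113) = ((-1/4 + 230 + 5*(-12))/(46 - 12))/8624 = ((-1/4 + 230 - 60)/34)*(1/8624) = ((1/34)*(679/4))*(1/8624) = (679/136)*(1/8624) = 97/167552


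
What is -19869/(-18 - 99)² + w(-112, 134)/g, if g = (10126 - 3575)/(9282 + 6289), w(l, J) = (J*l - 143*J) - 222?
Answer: -2443611254689/29892213 ≈ -81747.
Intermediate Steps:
w(l, J) = -222 - 143*J + J*l (w(l, J) = (-143*J + J*l) - 222 = -222 - 143*J + J*l)
g = 6551/15571 ≈ 0.42072
-19869/(-18 - 99)² + w(-112, 134)/g = -19869/(-18 - 99)² + (-222 - 143*134 + 134*(-112))/(6551/15571) = -19869/((-117)²) + (-222 - 19162 - 15008)*(15571/6551) = -19869/13689 - 34392*15571/6551 = -19869*1/13689 - 535517832/6551 = -6623/4563 - 535517832/6551 = -2443611254689/29892213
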